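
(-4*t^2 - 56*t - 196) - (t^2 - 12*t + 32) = -5*t^2 - 44*t - 228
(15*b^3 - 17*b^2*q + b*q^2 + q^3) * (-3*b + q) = -45*b^4 + 66*b^3*q - 20*b^2*q^2 - 2*b*q^3 + q^4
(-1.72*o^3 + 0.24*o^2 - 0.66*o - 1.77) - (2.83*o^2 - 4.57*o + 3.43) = -1.72*o^3 - 2.59*o^2 + 3.91*o - 5.2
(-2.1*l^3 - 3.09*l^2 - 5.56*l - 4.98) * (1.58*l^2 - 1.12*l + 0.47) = -3.318*l^5 - 2.5302*l^4 - 6.311*l^3 - 3.0935*l^2 + 2.9644*l - 2.3406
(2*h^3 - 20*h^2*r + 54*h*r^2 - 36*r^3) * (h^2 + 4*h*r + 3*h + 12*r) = 2*h^5 - 12*h^4*r + 6*h^4 - 26*h^3*r^2 - 36*h^3*r + 180*h^2*r^3 - 78*h^2*r^2 - 144*h*r^4 + 540*h*r^3 - 432*r^4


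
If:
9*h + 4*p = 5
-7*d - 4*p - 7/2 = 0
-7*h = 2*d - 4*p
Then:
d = -7/10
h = 2/5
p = 7/20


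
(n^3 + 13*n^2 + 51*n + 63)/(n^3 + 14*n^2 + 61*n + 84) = (n + 3)/(n + 4)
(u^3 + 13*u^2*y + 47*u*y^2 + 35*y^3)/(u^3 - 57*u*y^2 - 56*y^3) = (-u - 5*y)/(-u + 8*y)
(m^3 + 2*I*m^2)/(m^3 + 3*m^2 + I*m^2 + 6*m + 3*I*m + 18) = m^2*(m + 2*I)/(m^3 + m^2*(3 + I) + 3*m*(2 + I) + 18)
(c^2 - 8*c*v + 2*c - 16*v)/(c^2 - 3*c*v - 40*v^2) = (c + 2)/(c + 5*v)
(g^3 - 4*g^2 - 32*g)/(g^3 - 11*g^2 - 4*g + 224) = g/(g - 7)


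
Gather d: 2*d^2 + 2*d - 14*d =2*d^2 - 12*d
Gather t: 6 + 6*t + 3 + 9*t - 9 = 15*t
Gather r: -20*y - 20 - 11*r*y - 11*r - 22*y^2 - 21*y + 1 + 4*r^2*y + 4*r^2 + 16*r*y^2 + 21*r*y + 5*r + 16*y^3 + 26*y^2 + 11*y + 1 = r^2*(4*y + 4) + r*(16*y^2 + 10*y - 6) + 16*y^3 + 4*y^2 - 30*y - 18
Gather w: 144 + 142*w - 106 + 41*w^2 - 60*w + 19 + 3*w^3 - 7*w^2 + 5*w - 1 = 3*w^3 + 34*w^2 + 87*w + 56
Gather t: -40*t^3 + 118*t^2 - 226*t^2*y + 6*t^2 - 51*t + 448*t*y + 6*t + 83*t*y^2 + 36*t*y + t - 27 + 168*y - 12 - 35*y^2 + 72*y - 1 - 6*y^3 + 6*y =-40*t^3 + t^2*(124 - 226*y) + t*(83*y^2 + 484*y - 44) - 6*y^3 - 35*y^2 + 246*y - 40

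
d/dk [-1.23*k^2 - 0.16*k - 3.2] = -2.46*k - 0.16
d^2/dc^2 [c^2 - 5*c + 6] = 2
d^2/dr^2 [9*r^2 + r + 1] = 18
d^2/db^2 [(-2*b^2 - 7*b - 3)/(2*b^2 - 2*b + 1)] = 4*(-18*b^3 - 12*b^2 + 39*b - 11)/(8*b^6 - 24*b^5 + 36*b^4 - 32*b^3 + 18*b^2 - 6*b + 1)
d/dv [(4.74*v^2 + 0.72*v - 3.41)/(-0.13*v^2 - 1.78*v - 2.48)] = (-8.3436*v^2 - 24.397*v - 7.8554)/(0.0169*v^4 + 0.4628*v^3 + 3.8132*v^2 + 8.8288*v + 6.1504)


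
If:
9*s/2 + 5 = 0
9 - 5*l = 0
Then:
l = 9/5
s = -10/9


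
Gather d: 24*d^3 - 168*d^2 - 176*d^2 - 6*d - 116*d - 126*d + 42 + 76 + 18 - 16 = 24*d^3 - 344*d^2 - 248*d + 120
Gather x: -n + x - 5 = -n + x - 5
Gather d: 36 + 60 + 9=105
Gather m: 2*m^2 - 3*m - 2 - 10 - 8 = 2*m^2 - 3*m - 20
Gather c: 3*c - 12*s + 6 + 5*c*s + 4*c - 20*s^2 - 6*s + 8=c*(5*s + 7) - 20*s^2 - 18*s + 14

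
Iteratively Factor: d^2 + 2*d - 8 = (d + 4)*(d - 2)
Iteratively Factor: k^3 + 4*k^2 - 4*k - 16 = (k - 2)*(k^2 + 6*k + 8) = (k - 2)*(k + 4)*(k + 2)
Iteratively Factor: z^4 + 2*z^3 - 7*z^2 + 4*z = (z + 4)*(z^3 - 2*z^2 + z) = (z - 1)*(z + 4)*(z^2 - z) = (z - 1)^2*(z + 4)*(z)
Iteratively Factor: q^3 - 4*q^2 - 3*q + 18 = (q - 3)*(q^2 - q - 6) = (q - 3)^2*(q + 2)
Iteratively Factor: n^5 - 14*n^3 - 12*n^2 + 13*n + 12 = (n - 4)*(n^4 + 4*n^3 + 2*n^2 - 4*n - 3) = (n - 4)*(n + 1)*(n^3 + 3*n^2 - n - 3) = (n - 4)*(n - 1)*(n + 1)*(n^2 + 4*n + 3) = (n - 4)*(n - 1)*(n + 1)*(n + 3)*(n + 1)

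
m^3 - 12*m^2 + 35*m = m*(m - 7)*(m - 5)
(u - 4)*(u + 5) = u^2 + u - 20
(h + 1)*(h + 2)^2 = h^3 + 5*h^2 + 8*h + 4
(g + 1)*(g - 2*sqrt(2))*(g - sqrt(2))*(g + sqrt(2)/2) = g^4 - 5*sqrt(2)*g^3/2 + g^3 - 5*sqrt(2)*g^2/2 + g^2 + g + 2*sqrt(2)*g + 2*sqrt(2)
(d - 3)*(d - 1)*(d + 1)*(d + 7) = d^4 + 4*d^3 - 22*d^2 - 4*d + 21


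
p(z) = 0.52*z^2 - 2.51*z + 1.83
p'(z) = 1.04*z - 2.51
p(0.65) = 0.42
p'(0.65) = -1.83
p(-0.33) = 2.71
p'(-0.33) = -2.85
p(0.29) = 1.15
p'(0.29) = -2.21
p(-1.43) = 6.48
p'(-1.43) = -4.00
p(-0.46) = 3.09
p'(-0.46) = -2.99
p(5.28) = 3.07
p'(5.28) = 2.98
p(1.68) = -0.92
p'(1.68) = -0.76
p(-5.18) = 28.78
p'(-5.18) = -7.90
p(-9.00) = 66.54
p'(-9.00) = -11.87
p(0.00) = 1.83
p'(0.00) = -2.51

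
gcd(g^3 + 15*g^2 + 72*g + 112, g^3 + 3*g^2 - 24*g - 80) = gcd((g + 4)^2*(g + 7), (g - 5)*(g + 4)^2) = g^2 + 8*g + 16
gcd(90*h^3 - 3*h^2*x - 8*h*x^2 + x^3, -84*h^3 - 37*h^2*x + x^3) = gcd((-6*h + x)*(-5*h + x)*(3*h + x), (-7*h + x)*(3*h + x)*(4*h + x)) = 3*h + x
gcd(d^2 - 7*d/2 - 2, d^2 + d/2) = d + 1/2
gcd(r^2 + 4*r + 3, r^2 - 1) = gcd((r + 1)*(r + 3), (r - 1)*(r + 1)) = r + 1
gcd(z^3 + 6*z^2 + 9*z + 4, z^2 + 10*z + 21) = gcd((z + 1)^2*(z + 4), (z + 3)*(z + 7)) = 1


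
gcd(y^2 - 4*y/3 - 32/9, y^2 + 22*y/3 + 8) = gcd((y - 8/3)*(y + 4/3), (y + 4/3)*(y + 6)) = y + 4/3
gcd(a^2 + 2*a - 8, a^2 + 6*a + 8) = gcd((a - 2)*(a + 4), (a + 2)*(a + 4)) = a + 4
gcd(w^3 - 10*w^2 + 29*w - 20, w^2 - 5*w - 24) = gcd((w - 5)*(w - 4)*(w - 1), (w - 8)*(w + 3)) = 1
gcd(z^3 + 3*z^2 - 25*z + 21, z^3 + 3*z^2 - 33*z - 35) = z + 7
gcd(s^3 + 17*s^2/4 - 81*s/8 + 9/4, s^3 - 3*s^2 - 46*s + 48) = s + 6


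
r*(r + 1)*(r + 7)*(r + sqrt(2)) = r^4 + sqrt(2)*r^3 + 8*r^3 + 7*r^2 + 8*sqrt(2)*r^2 + 7*sqrt(2)*r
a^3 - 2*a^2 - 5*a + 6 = (a - 3)*(a - 1)*(a + 2)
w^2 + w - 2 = (w - 1)*(w + 2)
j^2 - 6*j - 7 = (j - 7)*(j + 1)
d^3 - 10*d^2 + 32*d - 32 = (d - 4)^2*(d - 2)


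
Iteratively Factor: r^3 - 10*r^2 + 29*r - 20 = (r - 5)*(r^2 - 5*r + 4) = (r - 5)*(r - 1)*(r - 4)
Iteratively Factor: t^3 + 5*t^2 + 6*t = (t)*(t^2 + 5*t + 6) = t*(t + 2)*(t + 3)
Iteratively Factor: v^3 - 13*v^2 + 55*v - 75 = (v - 5)*(v^2 - 8*v + 15) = (v - 5)*(v - 3)*(v - 5)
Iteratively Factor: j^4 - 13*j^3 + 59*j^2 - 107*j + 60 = (j - 3)*(j^3 - 10*j^2 + 29*j - 20) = (j - 5)*(j - 3)*(j^2 - 5*j + 4) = (j - 5)*(j - 4)*(j - 3)*(j - 1)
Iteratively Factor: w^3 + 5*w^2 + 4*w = (w + 1)*(w^2 + 4*w) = (w + 1)*(w + 4)*(w)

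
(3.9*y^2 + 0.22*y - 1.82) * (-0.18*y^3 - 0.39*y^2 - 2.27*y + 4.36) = -0.702*y^5 - 1.5606*y^4 - 8.6112*y^3 + 17.2144*y^2 + 5.0906*y - 7.9352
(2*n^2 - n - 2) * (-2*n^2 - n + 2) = -4*n^4 + 9*n^2 - 4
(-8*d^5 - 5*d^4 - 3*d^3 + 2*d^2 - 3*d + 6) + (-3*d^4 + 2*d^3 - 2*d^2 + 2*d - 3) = -8*d^5 - 8*d^4 - d^3 - d + 3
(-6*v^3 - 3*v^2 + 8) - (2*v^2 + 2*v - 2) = -6*v^3 - 5*v^2 - 2*v + 10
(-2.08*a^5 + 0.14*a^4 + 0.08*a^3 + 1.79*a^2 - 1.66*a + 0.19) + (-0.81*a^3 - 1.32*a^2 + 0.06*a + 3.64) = -2.08*a^5 + 0.14*a^4 - 0.73*a^3 + 0.47*a^2 - 1.6*a + 3.83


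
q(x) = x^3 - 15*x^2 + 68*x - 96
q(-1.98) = -297.21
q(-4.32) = -750.32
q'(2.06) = 18.93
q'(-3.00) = 185.00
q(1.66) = -19.88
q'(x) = 3*x^2 - 30*x + 68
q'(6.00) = -4.00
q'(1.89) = 22.02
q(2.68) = -2.25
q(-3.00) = -462.00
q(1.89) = -14.31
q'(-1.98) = 139.16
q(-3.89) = -646.37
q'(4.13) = -4.73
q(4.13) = -0.57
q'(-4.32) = 253.59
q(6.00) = -12.00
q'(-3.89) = 230.10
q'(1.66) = 26.47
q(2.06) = -10.83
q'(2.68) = 9.15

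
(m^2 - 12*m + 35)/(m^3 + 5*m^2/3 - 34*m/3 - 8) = 3*(m^2 - 12*m + 35)/(3*m^3 + 5*m^2 - 34*m - 24)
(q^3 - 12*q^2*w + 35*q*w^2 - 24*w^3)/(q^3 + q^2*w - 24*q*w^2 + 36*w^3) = (q^2 - 9*q*w + 8*w^2)/(q^2 + 4*q*w - 12*w^2)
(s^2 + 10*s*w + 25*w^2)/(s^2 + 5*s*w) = (s + 5*w)/s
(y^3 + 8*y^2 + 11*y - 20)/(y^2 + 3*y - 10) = (y^2 + 3*y - 4)/(y - 2)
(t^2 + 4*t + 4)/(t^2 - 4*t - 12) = (t + 2)/(t - 6)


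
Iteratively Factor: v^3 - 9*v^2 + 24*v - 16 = (v - 4)*(v^2 - 5*v + 4) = (v - 4)^2*(v - 1)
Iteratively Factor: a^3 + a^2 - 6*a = (a - 2)*(a^2 + 3*a) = a*(a - 2)*(a + 3)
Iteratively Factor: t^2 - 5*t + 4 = (t - 4)*(t - 1)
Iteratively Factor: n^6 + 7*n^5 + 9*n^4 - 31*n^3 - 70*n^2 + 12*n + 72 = (n + 3)*(n^5 + 4*n^4 - 3*n^3 - 22*n^2 - 4*n + 24) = (n + 3)^2*(n^4 + n^3 - 6*n^2 - 4*n + 8) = (n + 2)*(n + 3)^2*(n^3 - n^2 - 4*n + 4) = (n - 1)*(n + 2)*(n + 3)^2*(n^2 - 4) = (n - 1)*(n + 2)^2*(n + 3)^2*(n - 2)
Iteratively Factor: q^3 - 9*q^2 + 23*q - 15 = (q - 5)*(q^2 - 4*q + 3) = (q - 5)*(q - 3)*(q - 1)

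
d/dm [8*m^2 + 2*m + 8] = 16*m + 2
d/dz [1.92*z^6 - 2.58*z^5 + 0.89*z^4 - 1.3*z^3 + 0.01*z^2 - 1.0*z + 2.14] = 11.52*z^5 - 12.9*z^4 + 3.56*z^3 - 3.9*z^2 + 0.02*z - 1.0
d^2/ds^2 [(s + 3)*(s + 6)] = 2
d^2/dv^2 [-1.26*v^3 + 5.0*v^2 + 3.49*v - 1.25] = 10.0 - 7.56*v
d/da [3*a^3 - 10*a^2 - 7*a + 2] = 9*a^2 - 20*a - 7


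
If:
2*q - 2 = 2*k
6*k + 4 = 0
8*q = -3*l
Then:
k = -2/3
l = -8/9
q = 1/3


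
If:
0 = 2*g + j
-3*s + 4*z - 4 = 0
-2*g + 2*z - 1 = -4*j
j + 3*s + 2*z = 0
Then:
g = 1/28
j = -1/14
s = -3/7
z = 19/28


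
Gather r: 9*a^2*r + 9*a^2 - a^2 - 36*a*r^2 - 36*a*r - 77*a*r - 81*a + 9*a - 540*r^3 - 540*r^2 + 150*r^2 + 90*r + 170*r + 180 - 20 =8*a^2 - 72*a - 540*r^3 + r^2*(-36*a - 390) + r*(9*a^2 - 113*a + 260) + 160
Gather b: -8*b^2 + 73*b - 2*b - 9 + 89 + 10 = -8*b^2 + 71*b + 90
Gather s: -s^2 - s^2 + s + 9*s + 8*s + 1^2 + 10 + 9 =-2*s^2 + 18*s + 20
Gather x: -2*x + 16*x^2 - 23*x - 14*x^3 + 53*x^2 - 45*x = -14*x^3 + 69*x^2 - 70*x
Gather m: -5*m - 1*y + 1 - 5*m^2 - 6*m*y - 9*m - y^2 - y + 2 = -5*m^2 + m*(-6*y - 14) - y^2 - 2*y + 3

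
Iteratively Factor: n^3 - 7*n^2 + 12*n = (n - 4)*(n^2 - 3*n) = (n - 4)*(n - 3)*(n)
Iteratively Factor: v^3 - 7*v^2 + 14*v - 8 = (v - 2)*(v^2 - 5*v + 4) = (v - 2)*(v - 1)*(v - 4)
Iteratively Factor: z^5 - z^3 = (z)*(z^4 - z^2) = z*(z - 1)*(z^3 + z^2) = z^2*(z - 1)*(z^2 + z) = z^2*(z - 1)*(z + 1)*(z)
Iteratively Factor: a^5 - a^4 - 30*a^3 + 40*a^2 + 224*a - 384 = (a + 4)*(a^4 - 5*a^3 - 10*a^2 + 80*a - 96) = (a - 2)*(a + 4)*(a^3 - 3*a^2 - 16*a + 48) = (a - 2)*(a + 4)^2*(a^2 - 7*a + 12) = (a - 3)*(a - 2)*(a + 4)^2*(a - 4)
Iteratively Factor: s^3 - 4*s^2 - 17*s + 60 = (s + 4)*(s^2 - 8*s + 15) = (s - 3)*(s + 4)*(s - 5)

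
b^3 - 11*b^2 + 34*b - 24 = (b - 6)*(b - 4)*(b - 1)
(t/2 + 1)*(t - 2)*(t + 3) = t^3/2 + 3*t^2/2 - 2*t - 6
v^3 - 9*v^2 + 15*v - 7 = (v - 7)*(v - 1)^2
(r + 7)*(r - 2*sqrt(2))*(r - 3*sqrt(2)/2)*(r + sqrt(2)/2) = r^4 - 3*sqrt(2)*r^3 + 7*r^3 - 21*sqrt(2)*r^2 + 5*r^2/2 + 3*sqrt(2)*r + 35*r/2 + 21*sqrt(2)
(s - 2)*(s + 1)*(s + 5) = s^3 + 4*s^2 - 7*s - 10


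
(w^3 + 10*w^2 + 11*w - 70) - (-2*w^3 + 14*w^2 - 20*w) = 3*w^3 - 4*w^2 + 31*w - 70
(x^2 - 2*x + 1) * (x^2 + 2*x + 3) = x^4 - 4*x + 3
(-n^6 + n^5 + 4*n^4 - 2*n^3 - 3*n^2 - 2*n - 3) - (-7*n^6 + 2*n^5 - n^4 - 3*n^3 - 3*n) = 6*n^6 - n^5 + 5*n^4 + n^3 - 3*n^2 + n - 3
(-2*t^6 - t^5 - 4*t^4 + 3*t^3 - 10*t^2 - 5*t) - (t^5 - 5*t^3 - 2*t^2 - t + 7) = -2*t^6 - 2*t^5 - 4*t^4 + 8*t^3 - 8*t^2 - 4*t - 7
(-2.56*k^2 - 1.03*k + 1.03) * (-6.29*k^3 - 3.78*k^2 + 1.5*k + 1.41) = 16.1024*k^5 + 16.1555*k^4 - 6.4253*k^3 - 9.048*k^2 + 0.0927*k + 1.4523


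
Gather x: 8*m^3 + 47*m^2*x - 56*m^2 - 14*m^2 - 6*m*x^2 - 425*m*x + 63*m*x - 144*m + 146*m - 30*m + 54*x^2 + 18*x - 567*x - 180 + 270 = 8*m^3 - 70*m^2 - 28*m + x^2*(54 - 6*m) + x*(47*m^2 - 362*m - 549) + 90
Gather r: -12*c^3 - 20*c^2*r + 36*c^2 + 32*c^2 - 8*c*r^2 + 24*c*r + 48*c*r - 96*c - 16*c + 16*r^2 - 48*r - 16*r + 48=-12*c^3 + 68*c^2 - 112*c + r^2*(16 - 8*c) + r*(-20*c^2 + 72*c - 64) + 48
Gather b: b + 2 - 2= b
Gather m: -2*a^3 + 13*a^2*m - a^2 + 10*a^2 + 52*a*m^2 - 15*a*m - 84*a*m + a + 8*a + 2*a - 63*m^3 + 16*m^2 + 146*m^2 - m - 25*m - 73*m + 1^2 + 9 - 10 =-2*a^3 + 9*a^2 + 11*a - 63*m^3 + m^2*(52*a + 162) + m*(13*a^2 - 99*a - 99)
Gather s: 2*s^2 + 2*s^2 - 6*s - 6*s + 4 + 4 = 4*s^2 - 12*s + 8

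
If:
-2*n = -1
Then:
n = 1/2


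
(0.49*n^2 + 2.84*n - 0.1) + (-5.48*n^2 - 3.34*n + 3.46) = -4.99*n^2 - 0.5*n + 3.36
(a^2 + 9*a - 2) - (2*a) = a^2 + 7*a - 2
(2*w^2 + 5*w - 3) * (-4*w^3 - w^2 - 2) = -8*w^5 - 22*w^4 + 7*w^3 - w^2 - 10*w + 6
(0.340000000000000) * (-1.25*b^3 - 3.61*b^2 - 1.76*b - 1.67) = -0.425*b^3 - 1.2274*b^2 - 0.5984*b - 0.5678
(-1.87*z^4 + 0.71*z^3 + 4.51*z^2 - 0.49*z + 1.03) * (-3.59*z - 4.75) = 6.7133*z^5 + 6.3336*z^4 - 19.5634*z^3 - 19.6634*z^2 - 1.3702*z - 4.8925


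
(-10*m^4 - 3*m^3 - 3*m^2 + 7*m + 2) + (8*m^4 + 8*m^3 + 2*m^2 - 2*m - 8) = -2*m^4 + 5*m^3 - m^2 + 5*m - 6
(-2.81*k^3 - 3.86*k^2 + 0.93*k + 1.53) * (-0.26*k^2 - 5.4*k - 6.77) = 0.7306*k^5 + 16.1776*k^4 + 39.6259*k^3 + 20.7124*k^2 - 14.5581*k - 10.3581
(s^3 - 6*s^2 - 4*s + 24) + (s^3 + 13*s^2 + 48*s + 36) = 2*s^3 + 7*s^2 + 44*s + 60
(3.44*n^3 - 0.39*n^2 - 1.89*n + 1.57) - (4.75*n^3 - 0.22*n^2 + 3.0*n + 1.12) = -1.31*n^3 - 0.17*n^2 - 4.89*n + 0.45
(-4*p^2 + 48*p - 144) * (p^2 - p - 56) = -4*p^4 + 52*p^3 + 32*p^2 - 2544*p + 8064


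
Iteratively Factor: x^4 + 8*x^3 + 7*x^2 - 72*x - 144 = (x - 3)*(x^3 + 11*x^2 + 40*x + 48) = (x - 3)*(x + 4)*(x^2 + 7*x + 12) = (x - 3)*(x + 3)*(x + 4)*(x + 4)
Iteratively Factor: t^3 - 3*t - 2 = (t + 1)*(t^2 - t - 2) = (t + 1)^2*(t - 2)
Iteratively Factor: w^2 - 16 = (w + 4)*(w - 4)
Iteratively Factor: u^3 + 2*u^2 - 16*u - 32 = (u - 4)*(u^2 + 6*u + 8) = (u - 4)*(u + 4)*(u + 2)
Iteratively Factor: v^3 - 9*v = (v + 3)*(v^2 - 3*v) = v*(v + 3)*(v - 3)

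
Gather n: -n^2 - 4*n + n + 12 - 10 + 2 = -n^2 - 3*n + 4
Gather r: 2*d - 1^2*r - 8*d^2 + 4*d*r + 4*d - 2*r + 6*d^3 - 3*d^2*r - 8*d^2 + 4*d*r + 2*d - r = 6*d^3 - 16*d^2 + 8*d + r*(-3*d^2 + 8*d - 4)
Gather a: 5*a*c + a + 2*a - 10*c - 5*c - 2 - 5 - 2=a*(5*c + 3) - 15*c - 9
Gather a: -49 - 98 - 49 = -196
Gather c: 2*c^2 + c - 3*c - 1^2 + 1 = 2*c^2 - 2*c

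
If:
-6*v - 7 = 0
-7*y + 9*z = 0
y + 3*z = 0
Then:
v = -7/6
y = 0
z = 0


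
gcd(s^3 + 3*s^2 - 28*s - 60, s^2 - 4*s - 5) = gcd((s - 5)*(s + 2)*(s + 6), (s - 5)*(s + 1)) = s - 5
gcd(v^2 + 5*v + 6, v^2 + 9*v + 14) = v + 2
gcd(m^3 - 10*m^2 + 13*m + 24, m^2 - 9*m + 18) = m - 3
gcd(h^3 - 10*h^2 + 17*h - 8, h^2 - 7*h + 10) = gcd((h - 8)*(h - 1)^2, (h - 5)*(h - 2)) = 1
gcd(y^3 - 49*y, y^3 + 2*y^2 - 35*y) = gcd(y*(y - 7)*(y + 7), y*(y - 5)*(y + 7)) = y^2 + 7*y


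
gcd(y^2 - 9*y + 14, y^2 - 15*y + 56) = y - 7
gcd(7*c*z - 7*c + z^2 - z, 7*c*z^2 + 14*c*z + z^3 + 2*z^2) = 7*c + z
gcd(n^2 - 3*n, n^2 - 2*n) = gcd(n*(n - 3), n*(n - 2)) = n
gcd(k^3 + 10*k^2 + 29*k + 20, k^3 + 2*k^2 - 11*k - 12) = k^2 + 5*k + 4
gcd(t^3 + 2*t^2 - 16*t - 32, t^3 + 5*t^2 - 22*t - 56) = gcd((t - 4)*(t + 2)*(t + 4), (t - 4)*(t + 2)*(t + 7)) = t^2 - 2*t - 8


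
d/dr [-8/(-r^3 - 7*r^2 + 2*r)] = 8*(-3*r^2 - 14*r + 2)/(r^2*(r^2 + 7*r - 2)^2)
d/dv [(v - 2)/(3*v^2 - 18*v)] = (-v^2 + 4*v - 12)/(3*v^2*(v^2 - 12*v + 36))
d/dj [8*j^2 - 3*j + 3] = 16*j - 3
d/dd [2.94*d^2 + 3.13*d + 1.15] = 5.88*d + 3.13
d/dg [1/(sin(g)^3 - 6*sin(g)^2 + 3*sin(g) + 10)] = 3*(4*sin(g) + cos(g)^2 - 2)*cos(g)/(sin(g)^3 - 6*sin(g)^2 + 3*sin(g) + 10)^2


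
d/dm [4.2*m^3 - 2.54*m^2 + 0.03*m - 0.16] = 12.6*m^2 - 5.08*m + 0.03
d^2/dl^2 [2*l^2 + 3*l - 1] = 4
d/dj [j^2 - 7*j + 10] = 2*j - 7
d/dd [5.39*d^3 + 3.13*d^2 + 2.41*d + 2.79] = 16.17*d^2 + 6.26*d + 2.41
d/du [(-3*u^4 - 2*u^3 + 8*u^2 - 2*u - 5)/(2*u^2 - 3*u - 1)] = (-12*u^5 + 23*u^4 + 24*u^3 - 14*u^2 + 4*u - 13)/(4*u^4 - 12*u^3 + 5*u^2 + 6*u + 1)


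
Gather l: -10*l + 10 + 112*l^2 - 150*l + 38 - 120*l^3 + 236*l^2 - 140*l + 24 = -120*l^3 + 348*l^2 - 300*l + 72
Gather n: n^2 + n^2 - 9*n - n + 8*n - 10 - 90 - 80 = 2*n^2 - 2*n - 180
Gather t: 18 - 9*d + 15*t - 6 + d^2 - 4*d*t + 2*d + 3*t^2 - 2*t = d^2 - 7*d + 3*t^2 + t*(13 - 4*d) + 12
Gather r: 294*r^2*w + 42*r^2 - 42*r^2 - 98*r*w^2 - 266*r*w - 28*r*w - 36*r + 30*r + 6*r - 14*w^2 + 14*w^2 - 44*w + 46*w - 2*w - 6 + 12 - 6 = 294*r^2*w + r*(-98*w^2 - 294*w)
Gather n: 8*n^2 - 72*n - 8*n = 8*n^2 - 80*n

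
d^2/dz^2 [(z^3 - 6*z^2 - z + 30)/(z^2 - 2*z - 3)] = -12/(z^3 + 3*z^2 + 3*z + 1)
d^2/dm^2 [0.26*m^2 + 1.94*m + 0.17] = 0.520000000000000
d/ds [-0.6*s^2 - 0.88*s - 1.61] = -1.2*s - 0.88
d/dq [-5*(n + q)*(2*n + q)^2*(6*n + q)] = -260*n^3 - 380*n^2*q - 165*n*q^2 - 20*q^3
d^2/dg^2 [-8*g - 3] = 0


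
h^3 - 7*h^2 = h^2*(h - 7)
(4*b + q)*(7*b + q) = 28*b^2 + 11*b*q + q^2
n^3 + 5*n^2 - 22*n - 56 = (n - 4)*(n + 2)*(n + 7)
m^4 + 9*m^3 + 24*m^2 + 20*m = m*(m + 2)^2*(m + 5)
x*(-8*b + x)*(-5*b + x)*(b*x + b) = 40*b^3*x^2 + 40*b^3*x - 13*b^2*x^3 - 13*b^2*x^2 + b*x^4 + b*x^3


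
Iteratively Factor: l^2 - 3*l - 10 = (l + 2)*(l - 5)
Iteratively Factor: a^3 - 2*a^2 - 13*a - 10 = (a + 2)*(a^2 - 4*a - 5) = (a - 5)*(a + 2)*(a + 1)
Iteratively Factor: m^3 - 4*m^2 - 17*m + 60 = (m - 5)*(m^2 + m - 12) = (m - 5)*(m + 4)*(m - 3)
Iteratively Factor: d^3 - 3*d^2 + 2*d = (d - 2)*(d^2 - d) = d*(d - 2)*(d - 1)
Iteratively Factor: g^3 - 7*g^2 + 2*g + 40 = (g + 2)*(g^2 - 9*g + 20) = (g - 5)*(g + 2)*(g - 4)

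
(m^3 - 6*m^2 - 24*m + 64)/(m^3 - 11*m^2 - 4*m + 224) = (m - 2)/(m - 7)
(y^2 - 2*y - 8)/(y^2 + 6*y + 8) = (y - 4)/(y + 4)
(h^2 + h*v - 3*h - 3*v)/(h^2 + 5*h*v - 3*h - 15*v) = (h + v)/(h + 5*v)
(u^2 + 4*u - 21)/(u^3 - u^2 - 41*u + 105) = 1/(u - 5)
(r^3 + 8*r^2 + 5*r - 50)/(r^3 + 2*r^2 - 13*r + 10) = (r + 5)/(r - 1)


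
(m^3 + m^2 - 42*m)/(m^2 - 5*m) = (m^2 + m - 42)/(m - 5)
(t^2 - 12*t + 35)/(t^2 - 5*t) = (t - 7)/t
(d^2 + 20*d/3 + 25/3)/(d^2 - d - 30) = (d + 5/3)/(d - 6)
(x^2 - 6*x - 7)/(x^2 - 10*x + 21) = (x + 1)/(x - 3)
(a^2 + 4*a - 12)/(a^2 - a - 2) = (a + 6)/(a + 1)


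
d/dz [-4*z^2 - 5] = -8*z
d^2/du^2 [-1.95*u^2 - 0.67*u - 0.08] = -3.90000000000000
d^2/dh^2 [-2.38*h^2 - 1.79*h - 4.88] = -4.76000000000000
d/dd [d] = 1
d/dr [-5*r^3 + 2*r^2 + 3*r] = -15*r^2 + 4*r + 3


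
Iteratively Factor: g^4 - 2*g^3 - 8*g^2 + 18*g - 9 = (g + 3)*(g^3 - 5*g^2 + 7*g - 3) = (g - 3)*(g + 3)*(g^2 - 2*g + 1) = (g - 3)*(g - 1)*(g + 3)*(g - 1)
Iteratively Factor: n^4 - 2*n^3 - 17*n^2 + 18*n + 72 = (n - 3)*(n^3 + n^2 - 14*n - 24) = (n - 3)*(n + 3)*(n^2 - 2*n - 8) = (n - 4)*(n - 3)*(n + 3)*(n + 2)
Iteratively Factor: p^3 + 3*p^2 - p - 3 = (p + 1)*(p^2 + 2*p - 3) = (p + 1)*(p + 3)*(p - 1)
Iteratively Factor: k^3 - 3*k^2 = (k)*(k^2 - 3*k) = k^2*(k - 3)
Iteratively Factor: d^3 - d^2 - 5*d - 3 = (d + 1)*(d^2 - 2*d - 3) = (d - 3)*(d + 1)*(d + 1)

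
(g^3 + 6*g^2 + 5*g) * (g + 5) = g^4 + 11*g^3 + 35*g^2 + 25*g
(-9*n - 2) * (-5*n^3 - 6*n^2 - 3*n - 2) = 45*n^4 + 64*n^3 + 39*n^2 + 24*n + 4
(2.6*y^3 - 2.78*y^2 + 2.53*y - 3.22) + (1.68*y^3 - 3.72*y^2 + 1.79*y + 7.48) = 4.28*y^3 - 6.5*y^2 + 4.32*y + 4.26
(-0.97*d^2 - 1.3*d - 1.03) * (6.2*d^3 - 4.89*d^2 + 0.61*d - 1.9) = -6.014*d^5 - 3.3167*d^4 - 0.6207*d^3 + 6.0867*d^2 + 1.8417*d + 1.957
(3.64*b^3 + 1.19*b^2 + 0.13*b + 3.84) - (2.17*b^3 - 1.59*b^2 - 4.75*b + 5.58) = 1.47*b^3 + 2.78*b^2 + 4.88*b - 1.74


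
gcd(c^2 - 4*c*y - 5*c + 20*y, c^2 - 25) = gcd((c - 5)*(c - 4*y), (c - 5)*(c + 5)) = c - 5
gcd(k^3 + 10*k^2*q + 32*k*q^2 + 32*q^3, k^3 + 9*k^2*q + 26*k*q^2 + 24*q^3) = k^2 + 6*k*q + 8*q^2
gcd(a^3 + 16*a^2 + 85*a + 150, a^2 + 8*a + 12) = a + 6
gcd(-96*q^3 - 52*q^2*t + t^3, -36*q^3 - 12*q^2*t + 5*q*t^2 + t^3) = 12*q^2 + 8*q*t + t^2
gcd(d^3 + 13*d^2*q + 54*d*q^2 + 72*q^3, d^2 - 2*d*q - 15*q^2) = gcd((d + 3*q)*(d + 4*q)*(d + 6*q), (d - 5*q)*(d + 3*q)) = d + 3*q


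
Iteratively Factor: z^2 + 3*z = (z + 3)*(z)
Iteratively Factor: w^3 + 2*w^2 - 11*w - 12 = (w - 3)*(w^2 + 5*w + 4) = (w - 3)*(w + 4)*(w + 1)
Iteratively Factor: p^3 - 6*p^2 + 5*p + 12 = (p - 3)*(p^2 - 3*p - 4) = (p - 4)*(p - 3)*(p + 1)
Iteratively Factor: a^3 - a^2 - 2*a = (a + 1)*(a^2 - 2*a) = (a - 2)*(a + 1)*(a)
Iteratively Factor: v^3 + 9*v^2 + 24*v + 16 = (v + 4)*(v^2 + 5*v + 4) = (v + 1)*(v + 4)*(v + 4)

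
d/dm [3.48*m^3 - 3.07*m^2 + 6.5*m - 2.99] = 10.44*m^2 - 6.14*m + 6.5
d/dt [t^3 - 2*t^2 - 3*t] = 3*t^2 - 4*t - 3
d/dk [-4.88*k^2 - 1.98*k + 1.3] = -9.76*k - 1.98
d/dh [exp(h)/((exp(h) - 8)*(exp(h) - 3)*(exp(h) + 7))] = 2*(-exp(3*h) + 2*exp(2*h) + 84)*exp(h)/(exp(6*h) - 8*exp(5*h) - 90*exp(4*h) + 760*exp(3*h) + 1465*exp(2*h) - 17808*exp(h) + 28224)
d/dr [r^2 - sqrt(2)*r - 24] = 2*r - sqrt(2)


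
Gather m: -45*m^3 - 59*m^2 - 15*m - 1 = -45*m^3 - 59*m^2 - 15*m - 1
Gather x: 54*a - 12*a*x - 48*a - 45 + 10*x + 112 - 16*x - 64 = 6*a + x*(-12*a - 6) + 3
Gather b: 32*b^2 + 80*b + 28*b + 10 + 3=32*b^2 + 108*b + 13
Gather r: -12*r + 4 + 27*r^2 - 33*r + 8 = 27*r^2 - 45*r + 12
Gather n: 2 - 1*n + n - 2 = 0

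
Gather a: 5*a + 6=5*a + 6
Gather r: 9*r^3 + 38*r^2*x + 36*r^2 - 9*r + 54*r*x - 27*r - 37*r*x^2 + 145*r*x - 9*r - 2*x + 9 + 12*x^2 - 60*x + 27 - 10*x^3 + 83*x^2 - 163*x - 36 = 9*r^3 + r^2*(38*x + 36) + r*(-37*x^2 + 199*x - 45) - 10*x^3 + 95*x^2 - 225*x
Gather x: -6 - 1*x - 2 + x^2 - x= x^2 - 2*x - 8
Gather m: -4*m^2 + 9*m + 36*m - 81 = -4*m^2 + 45*m - 81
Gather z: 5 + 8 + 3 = 16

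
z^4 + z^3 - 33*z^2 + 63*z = z*(z - 3)^2*(z + 7)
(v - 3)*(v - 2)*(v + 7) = v^3 + 2*v^2 - 29*v + 42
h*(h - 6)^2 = h^3 - 12*h^2 + 36*h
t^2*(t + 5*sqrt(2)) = t^3 + 5*sqrt(2)*t^2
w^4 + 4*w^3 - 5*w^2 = w^2*(w - 1)*(w + 5)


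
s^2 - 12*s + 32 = (s - 8)*(s - 4)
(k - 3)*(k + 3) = k^2 - 9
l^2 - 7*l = l*(l - 7)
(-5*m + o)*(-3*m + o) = 15*m^2 - 8*m*o + o^2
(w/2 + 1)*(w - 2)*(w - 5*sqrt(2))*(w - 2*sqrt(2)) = w^4/2 - 7*sqrt(2)*w^3/2 + 8*w^2 + 14*sqrt(2)*w - 40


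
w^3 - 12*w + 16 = (w - 2)^2*(w + 4)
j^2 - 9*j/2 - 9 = (j - 6)*(j + 3/2)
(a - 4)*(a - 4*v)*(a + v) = a^3 - 3*a^2*v - 4*a^2 - 4*a*v^2 + 12*a*v + 16*v^2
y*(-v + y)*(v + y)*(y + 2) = -v^2*y^2 - 2*v^2*y + y^4 + 2*y^3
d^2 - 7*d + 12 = (d - 4)*(d - 3)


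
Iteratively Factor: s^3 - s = (s + 1)*(s^2 - s) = s*(s + 1)*(s - 1)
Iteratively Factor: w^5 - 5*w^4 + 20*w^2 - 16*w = (w + 2)*(w^4 - 7*w^3 + 14*w^2 - 8*w) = (w - 4)*(w + 2)*(w^3 - 3*w^2 + 2*w) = w*(w - 4)*(w + 2)*(w^2 - 3*w + 2) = w*(w - 4)*(w - 1)*(w + 2)*(w - 2)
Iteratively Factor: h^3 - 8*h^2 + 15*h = (h)*(h^2 - 8*h + 15) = h*(h - 3)*(h - 5)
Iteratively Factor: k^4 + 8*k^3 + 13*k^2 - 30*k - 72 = (k + 3)*(k^3 + 5*k^2 - 2*k - 24) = (k + 3)*(k + 4)*(k^2 + k - 6) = (k + 3)^2*(k + 4)*(k - 2)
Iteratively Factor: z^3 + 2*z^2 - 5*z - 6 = (z + 1)*(z^2 + z - 6) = (z + 1)*(z + 3)*(z - 2)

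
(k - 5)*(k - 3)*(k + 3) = k^3 - 5*k^2 - 9*k + 45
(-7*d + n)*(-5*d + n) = 35*d^2 - 12*d*n + n^2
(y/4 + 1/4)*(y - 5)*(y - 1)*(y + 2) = y^4/4 - 3*y^3/4 - 11*y^2/4 + 3*y/4 + 5/2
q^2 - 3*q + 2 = (q - 2)*(q - 1)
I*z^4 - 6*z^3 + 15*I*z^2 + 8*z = z*(z - I)*(z + 8*I)*(I*z + 1)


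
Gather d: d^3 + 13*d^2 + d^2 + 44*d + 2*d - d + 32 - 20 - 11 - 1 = d^3 + 14*d^2 + 45*d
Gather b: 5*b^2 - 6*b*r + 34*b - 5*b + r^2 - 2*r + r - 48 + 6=5*b^2 + b*(29 - 6*r) + r^2 - r - 42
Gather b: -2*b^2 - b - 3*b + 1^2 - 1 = -2*b^2 - 4*b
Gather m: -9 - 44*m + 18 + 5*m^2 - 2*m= 5*m^2 - 46*m + 9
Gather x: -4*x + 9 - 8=1 - 4*x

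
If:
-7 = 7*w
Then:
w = -1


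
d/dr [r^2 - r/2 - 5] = 2*r - 1/2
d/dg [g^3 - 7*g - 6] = 3*g^2 - 7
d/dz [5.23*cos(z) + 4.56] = -5.23*sin(z)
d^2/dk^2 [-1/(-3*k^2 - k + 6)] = 2*(-9*k^2 - 3*k + (6*k + 1)^2 + 18)/(3*k^2 + k - 6)^3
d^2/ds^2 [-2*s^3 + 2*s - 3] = -12*s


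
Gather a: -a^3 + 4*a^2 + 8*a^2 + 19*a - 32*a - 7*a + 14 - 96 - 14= -a^3 + 12*a^2 - 20*a - 96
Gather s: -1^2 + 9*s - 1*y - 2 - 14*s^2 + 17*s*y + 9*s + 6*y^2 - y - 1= -14*s^2 + s*(17*y + 18) + 6*y^2 - 2*y - 4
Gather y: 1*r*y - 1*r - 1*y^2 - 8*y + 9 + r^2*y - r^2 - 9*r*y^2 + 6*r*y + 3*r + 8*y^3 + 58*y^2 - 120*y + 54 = -r^2 + 2*r + 8*y^3 + y^2*(57 - 9*r) + y*(r^2 + 7*r - 128) + 63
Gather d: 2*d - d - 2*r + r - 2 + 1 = d - r - 1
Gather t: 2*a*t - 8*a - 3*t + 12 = -8*a + t*(2*a - 3) + 12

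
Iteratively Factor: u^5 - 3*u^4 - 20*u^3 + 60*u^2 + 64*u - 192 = (u - 2)*(u^4 - u^3 - 22*u^2 + 16*u + 96) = (u - 2)*(u + 2)*(u^3 - 3*u^2 - 16*u + 48) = (u - 4)*(u - 2)*(u + 2)*(u^2 + u - 12) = (u - 4)*(u - 3)*(u - 2)*(u + 2)*(u + 4)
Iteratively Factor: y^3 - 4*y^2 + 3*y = (y)*(y^2 - 4*y + 3) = y*(y - 3)*(y - 1)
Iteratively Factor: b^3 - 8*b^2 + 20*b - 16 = (b - 2)*(b^2 - 6*b + 8) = (b - 2)^2*(b - 4)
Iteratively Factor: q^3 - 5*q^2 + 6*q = (q - 2)*(q^2 - 3*q) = (q - 3)*(q - 2)*(q)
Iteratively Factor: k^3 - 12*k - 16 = (k + 2)*(k^2 - 2*k - 8) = (k - 4)*(k + 2)*(k + 2)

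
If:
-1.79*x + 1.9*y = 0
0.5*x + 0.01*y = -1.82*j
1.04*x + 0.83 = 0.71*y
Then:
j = 0.63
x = -2.24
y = -2.11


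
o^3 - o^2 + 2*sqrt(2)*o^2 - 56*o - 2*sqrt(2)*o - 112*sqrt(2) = (o - 8)*(o + 7)*(o + 2*sqrt(2))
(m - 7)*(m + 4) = m^2 - 3*m - 28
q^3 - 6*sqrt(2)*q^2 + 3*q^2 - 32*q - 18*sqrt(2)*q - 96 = (q + 3)*(q - 8*sqrt(2))*(q + 2*sqrt(2))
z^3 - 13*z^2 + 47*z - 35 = (z - 7)*(z - 5)*(z - 1)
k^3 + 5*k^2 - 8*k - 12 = (k - 2)*(k + 1)*(k + 6)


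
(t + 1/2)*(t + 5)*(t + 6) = t^3 + 23*t^2/2 + 71*t/2 + 15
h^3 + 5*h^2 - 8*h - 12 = (h - 2)*(h + 1)*(h + 6)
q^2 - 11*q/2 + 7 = (q - 7/2)*(q - 2)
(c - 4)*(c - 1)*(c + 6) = c^3 + c^2 - 26*c + 24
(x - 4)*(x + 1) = x^2 - 3*x - 4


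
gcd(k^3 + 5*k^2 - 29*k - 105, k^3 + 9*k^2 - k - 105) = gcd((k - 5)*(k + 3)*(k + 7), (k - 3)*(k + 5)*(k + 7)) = k + 7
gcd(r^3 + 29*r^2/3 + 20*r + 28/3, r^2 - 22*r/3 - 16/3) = r + 2/3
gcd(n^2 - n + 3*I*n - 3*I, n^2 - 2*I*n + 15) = n + 3*I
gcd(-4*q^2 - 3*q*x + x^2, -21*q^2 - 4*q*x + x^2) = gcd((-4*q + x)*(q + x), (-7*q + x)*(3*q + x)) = 1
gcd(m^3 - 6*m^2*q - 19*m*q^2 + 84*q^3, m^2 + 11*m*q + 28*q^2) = m + 4*q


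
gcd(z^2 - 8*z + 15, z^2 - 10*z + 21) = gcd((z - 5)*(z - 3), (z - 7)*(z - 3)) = z - 3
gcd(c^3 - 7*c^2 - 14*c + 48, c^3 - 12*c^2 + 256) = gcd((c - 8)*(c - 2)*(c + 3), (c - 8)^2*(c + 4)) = c - 8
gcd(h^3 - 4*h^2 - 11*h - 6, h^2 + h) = h + 1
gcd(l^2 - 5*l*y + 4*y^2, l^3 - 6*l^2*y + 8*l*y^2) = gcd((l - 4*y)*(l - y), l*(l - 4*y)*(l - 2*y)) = -l + 4*y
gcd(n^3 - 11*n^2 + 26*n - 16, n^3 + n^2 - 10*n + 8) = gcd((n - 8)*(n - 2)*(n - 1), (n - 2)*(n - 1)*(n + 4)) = n^2 - 3*n + 2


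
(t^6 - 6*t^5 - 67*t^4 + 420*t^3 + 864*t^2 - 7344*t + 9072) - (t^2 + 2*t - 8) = t^6 - 6*t^5 - 67*t^4 + 420*t^3 + 863*t^2 - 7346*t + 9080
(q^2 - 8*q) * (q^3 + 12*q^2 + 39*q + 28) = q^5 + 4*q^4 - 57*q^3 - 284*q^2 - 224*q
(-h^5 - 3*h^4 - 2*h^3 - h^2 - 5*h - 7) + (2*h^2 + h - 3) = -h^5 - 3*h^4 - 2*h^3 + h^2 - 4*h - 10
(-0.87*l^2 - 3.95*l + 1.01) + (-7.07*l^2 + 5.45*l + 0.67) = -7.94*l^2 + 1.5*l + 1.68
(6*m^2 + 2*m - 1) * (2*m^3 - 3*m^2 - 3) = 12*m^5 - 14*m^4 - 8*m^3 - 15*m^2 - 6*m + 3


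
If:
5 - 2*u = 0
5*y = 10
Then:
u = 5/2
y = 2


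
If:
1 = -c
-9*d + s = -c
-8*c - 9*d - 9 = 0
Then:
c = -1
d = -1/9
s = 0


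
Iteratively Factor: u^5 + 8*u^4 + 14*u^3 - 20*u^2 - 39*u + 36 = (u - 1)*(u^4 + 9*u^3 + 23*u^2 + 3*u - 36) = (u - 1)^2*(u^3 + 10*u^2 + 33*u + 36) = (u - 1)^2*(u + 4)*(u^2 + 6*u + 9) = (u - 1)^2*(u + 3)*(u + 4)*(u + 3)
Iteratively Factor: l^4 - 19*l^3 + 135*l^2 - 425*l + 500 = (l - 5)*(l^3 - 14*l^2 + 65*l - 100) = (l - 5)^2*(l^2 - 9*l + 20) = (l - 5)^2*(l - 4)*(l - 5)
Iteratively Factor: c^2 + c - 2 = (c + 2)*(c - 1)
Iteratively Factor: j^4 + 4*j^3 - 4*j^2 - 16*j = (j - 2)*(j^3 + 6*j^2 + 8*j) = j*(j - 2)*(j^2 + 6*j + 8) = j*(j - 2)*(j + 2)*(j + 4)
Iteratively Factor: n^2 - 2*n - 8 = (n + 2)*(n - 4)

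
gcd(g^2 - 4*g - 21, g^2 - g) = 1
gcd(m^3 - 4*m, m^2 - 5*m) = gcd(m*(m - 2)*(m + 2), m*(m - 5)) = m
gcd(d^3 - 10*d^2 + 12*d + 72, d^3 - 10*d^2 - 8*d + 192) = d - 6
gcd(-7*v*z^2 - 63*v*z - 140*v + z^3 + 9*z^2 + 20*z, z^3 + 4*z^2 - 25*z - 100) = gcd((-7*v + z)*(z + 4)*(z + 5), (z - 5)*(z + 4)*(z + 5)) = z^2 + 9*z + 20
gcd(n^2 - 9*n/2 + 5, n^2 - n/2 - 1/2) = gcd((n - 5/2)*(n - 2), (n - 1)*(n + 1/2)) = 1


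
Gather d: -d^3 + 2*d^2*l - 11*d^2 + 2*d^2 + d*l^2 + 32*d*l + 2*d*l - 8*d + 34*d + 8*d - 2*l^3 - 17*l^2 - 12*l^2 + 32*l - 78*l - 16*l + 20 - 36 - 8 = -d^3 + d^2*(2*l - 9) + d*(l^2 + 34*l + 34) - 2*l^3 - 29*l^2 - 62*l - 24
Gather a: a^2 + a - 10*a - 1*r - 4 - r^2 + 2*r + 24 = a^2 - 9*a - r^2 + r + 20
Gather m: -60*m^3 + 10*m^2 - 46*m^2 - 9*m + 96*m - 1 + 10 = -60*m^3 - 36*m^2 + 87*m + 9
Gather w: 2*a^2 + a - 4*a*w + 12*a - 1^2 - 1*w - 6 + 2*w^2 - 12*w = 2*a^2 + 13*a + 2*w^2 + w*(-4*a - 13) - 7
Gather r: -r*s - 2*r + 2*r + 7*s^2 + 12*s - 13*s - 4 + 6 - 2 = -r*s + 7*s^2 - s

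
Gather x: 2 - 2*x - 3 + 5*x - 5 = 3*x - 6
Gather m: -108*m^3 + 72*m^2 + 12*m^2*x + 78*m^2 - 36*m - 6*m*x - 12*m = -108*m^3 + m^2*(12*x + 150) + m*(-6*x - 48)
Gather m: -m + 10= 10 - m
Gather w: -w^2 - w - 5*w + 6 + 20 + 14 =-w^2 - 6*w + 40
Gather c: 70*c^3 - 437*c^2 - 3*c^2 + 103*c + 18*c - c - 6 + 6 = 70*c^3 - 440*c^2 + 120*c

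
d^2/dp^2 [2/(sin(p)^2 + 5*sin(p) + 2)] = 2*(-4*sin(p)^4 - 15*sin(p)^3 - 11*sin(p)^2 + 40*sin(p) + 46)/(sin(p)^2 + 5*sin(p) + 2)^3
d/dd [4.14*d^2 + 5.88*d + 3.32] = 8.28*d + 5.88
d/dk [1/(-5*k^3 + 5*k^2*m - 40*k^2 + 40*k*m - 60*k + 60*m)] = (3*k^2 - 2*k*m + 16*k - 8*m + 12)/(5*(k^3 - k^2*m + 8*k^2 - 8*k*m + 12*k - 12*m)^2)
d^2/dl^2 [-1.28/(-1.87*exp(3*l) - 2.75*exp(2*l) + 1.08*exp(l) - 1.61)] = ((-21.5424*exp(2*l) - 14.08*exp(l) + 1.3824)*(1.87*exp(3*l) + 2.75*exp(2*l) - 1.08*exp(l) + 1.61) + 1.28*(5.61*exp(2*l) + 5.5*exp(l) - 1.08)*(11.22*exp(2*l) + 11.0*exp(l) - 2.16)*exp(l))*exp(l)/(1.87*exp(3*l) + 2.75*exp(2*l) - 1.08*exp(l) + 1.61)^3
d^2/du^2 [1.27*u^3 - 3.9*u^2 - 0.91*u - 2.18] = 7.62*u - 7.8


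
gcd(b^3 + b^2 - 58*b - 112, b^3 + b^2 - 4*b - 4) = b + 2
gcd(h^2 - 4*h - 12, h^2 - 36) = h - 6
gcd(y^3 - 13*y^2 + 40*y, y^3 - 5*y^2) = y^2 - 5*y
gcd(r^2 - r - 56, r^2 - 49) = r + 7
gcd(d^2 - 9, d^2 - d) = 1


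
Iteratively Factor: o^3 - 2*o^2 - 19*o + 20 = (o + 4)*(o^2 - 6*o + 5) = (o - 1)*(o + 4)*(o - 5)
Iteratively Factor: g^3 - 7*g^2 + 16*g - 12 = (g - 2)*(g^2 - 5*g + 6) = (g - 2)^2*(g - 3)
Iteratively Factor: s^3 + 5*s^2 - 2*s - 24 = (s - 2)*(s^2 + 7*s + 12) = (s - 2)*(s + 3)*(s + 4)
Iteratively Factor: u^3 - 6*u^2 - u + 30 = (u - 3)*(u^2 - 3*u - 10) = (u - 3)*(u + 2)*(u - 5)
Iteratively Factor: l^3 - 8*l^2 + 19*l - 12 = (l - 4)*(l^2 - 4*l + 3) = (l - 4)*(l - 3)*(l - 1)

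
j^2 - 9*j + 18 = (j - 6)*(j - 3)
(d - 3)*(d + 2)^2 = d^3 + d^2 - 8*d - 12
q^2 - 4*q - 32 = (q - 8)*(q + 4)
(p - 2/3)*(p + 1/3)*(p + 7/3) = p^3 + 2*p^2 - p - 14/27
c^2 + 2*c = c*(c + 2)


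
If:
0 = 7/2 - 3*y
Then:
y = 7/6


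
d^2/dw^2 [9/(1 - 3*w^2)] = 54*(-9*w^2 - 1)/(3*w^2 - 1)^3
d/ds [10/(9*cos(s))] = 10*sin(s)/(9*cos(s)^2)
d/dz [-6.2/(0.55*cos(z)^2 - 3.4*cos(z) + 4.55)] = (21.08 - 6.82*cos(z))*sin(z)/(0.55*cos(z)^2 - 3.4*cos(z) + 4.55)^2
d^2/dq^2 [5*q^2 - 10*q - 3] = 10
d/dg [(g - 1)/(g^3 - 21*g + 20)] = (-2*g - 1)/(g^4 + 2*g^3 - 39*g^2 - 40*g + 400)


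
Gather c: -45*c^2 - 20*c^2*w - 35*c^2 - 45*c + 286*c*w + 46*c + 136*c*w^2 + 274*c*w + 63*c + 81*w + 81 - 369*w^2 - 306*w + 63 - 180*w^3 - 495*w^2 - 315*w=c^2*(-20*w - 80) + c*(136*w^2 + 560*w + 64) - 180*w^3 - 864*w^2 - 540*w + 144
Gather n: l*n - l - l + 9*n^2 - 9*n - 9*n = -2*l + 9*n^2 + n*(l - 18)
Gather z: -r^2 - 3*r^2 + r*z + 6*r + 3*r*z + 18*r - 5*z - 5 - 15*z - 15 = -4*r^2 + 24*r + z*(4*r - 20) - 20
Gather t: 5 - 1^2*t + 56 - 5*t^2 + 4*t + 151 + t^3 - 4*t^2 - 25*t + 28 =t^3 - 9*t^2 - 22*t + 240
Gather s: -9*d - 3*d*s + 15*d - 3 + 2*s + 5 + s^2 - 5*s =6*d + s^2 + s*(-3*d - 3) + 2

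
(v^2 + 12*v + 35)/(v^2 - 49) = (v + 5)/(v - 7)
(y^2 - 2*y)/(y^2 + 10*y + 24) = y*(y - 2)/(y^2 + 10*y + 24)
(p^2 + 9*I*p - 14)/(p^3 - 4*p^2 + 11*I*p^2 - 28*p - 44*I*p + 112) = (p + 2*I)/(p^2 + 4*p*(-1 + I) - 16*I)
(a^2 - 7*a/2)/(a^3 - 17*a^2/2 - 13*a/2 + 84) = a/(a^2 - 5*a - 24)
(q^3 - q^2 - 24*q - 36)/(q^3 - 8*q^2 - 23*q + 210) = (q^2 + 5*q + 6)/(q^2 - 2*q - 35)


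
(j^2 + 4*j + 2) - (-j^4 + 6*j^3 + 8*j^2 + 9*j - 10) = j^4 - 6*j^3 - 7*j^2 - 5*j + 12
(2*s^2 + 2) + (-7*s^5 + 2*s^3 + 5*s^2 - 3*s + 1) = -7*s^5 + 2*s^3 + 7*s^2 - 3*s + 3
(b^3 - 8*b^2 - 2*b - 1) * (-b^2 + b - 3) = -b^5 + 9*b^4 - 9*b^3 + 23*b^2 + 5*b + 3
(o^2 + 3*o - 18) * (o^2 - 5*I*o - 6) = o^4 + 3*o^3 - 5*I*o^3 - 24*o^2 - 15*I*o^2 - 18*o + 90*I*o + 108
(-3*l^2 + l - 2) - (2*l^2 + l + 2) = -5*l^2 - 4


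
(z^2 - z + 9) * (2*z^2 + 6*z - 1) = 2*z^4 + 4*z^3 + 11*z^2 + 55*z - 9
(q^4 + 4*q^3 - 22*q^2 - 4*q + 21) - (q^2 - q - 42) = q^4 + 4*q^3 - 23*q^2 - 3*q + 63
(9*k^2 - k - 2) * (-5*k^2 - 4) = -45*k^4 + 5*k^3 - 26*k^2 + 4*k + 8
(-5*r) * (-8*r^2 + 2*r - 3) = 40*r^3 - 10*r^2 + 15*r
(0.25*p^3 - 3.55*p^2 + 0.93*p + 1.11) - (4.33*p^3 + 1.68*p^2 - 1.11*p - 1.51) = -4.08*p^3 - 5.23*p^2 + 2.04*p + 2.62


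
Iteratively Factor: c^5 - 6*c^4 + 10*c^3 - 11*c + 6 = (c - 1)*(c^4 - 5*c^3 + 5*c^2 + 5*c - 6) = (c - 1)^2*(c^3 - 4*c^2 + c + 6) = (c - 1)^2*(c + 1)*(c^2 - 5*c + 6) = (c - 2)*(c - 1)^2*(c + 1)*(c - 3)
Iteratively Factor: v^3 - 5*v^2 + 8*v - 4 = (v - 2)*(v^2 - 3*v + 2) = (v - 2)^2*(v - 1)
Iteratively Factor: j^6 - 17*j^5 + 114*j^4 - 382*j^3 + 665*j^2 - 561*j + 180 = (j - 5)*(j^5 - 12*j^4 + 54*j^3 - 112*j^2 + 105*j - 36) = (j - 5)*(j - 1)*(j^4 - 11*j^3 + 43*j^2 - 69*j + 36) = (j - 5)*(j - 4)*(j - 1)*(j^3 - 7*j^2 + 15*j - 9) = (j - 5)*(j - 4)*(j - 1)^2*(j^2 - 6*j + 9) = (j - 5)*(j - 4)*(j - 3)*(j - 1)^2*(j - 3)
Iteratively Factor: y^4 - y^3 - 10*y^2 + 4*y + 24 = (y - 3)*(y^3 + 2*y^2 - 4*y - 8) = (y - 3)*(y - 2)*(y^2 + 4*y + 4) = (y - 3)*(y - 2)*(y + 2)*(y + 2)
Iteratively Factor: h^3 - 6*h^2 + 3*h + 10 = (h - 2)*(h^2 - 4*h - 5) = (h - 5)*(h - 2)*(h + 1)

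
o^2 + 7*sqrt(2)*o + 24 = (o + 3*sqrt(2))*(o + 4*sqrt(2))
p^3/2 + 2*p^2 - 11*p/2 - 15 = (p/2 + 1)*(p - 3)*(p + 5)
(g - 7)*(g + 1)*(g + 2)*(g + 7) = g^4 + 3*g^3 - 47*g^2 - 147*g - 98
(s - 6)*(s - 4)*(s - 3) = s^3 - 13*s^2 + 54*s - 72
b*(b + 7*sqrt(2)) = b^2 + 7*sqrt(2)*b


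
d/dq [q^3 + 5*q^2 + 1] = q*(3*q + 10)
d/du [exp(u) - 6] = exp(u)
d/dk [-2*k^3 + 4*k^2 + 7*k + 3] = -6*k^2 + 8*k + 7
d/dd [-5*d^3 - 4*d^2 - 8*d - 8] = -15*d^2 - 8*d - 8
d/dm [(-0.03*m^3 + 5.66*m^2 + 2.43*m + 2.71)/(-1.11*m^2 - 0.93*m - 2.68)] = (0.0333*m^4 + 0.0557999999999996*m^3 - 2.3253*m^2 - 24.3214*m - 3.9921)/(1.2321*m^4 + 2.0646*m^3 + 6.8145*m^2 + 4.9848*m + 7.1824)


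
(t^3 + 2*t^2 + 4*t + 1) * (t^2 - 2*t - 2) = t^5 - 2*t^3 - 11*t^2 - 10*t - 2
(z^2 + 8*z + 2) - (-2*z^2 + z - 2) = 3*z^2 + 7*z + 4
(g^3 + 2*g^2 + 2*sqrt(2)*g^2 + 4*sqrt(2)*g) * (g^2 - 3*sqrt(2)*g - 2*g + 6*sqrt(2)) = g^5 - sqrt(2)*g^4 - 16*g^3 + 4*sqrt(2)*g^2 + 48*g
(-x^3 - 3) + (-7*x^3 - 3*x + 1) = -8*x^3 - 3*x - 2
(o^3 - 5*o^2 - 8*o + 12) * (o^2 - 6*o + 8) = o^5 - 11*o^4 + 30*o^3 + 20*o^2 - 136*o + 96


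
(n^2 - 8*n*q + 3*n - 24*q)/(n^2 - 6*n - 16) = (-n^2 + 8*n*q - 3*n + 24*q)/(-n^2 + 6*n + 16)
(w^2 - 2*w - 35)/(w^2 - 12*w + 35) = (w + 5)/(w - 5)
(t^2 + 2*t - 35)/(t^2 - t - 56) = (t - 5)/(t - 8)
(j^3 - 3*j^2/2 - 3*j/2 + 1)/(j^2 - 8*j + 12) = (2*j^2 + j - 1)/(2*(j - 6))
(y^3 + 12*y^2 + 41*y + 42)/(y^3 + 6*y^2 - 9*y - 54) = (y^2 + 9*y + 14)/(y^2 + 3*y - 18)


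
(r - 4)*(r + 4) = r^2 - 16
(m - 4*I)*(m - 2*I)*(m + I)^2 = m^4 - 4*I*m^3 + 3*m^2 - 10*I*m + 8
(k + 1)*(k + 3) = k^2 + 4*k + 3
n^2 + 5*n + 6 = (n + 2)*(n + 3)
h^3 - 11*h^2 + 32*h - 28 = (h - 7)*(h - 2)^2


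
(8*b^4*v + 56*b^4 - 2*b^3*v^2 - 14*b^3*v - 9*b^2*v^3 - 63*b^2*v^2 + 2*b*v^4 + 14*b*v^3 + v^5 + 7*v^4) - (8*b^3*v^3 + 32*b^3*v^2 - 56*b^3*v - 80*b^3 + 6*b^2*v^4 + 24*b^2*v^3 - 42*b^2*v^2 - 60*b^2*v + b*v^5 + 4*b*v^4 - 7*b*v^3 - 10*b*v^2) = 8*b^4*v + 56*b^4 - 8*b^3*v^3 - 34*b^3*v^2 + 42*b^3*v + 80*b^3 - 6*b^2*v^4 - 33*b^2*v^3 - 21*b^2*v^2 + 60*b^2*v - b*v^5 - 2*b*v^4 + 21*b*v^3 + 10*b*v^2 + v^5 + 7*v^4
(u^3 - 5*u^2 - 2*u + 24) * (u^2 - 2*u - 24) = u^5 - 7*u^4 - 16*u^3 + 148*u^2 - 576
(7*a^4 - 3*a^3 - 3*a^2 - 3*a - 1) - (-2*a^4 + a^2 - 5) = 9*a^4 - 3*a^3 - 4*a^2 - 3*a + 4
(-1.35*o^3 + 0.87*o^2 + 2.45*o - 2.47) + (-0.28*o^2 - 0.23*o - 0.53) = -1.35*o^3 + 0.59*o^2 + 2.22*o - 3.0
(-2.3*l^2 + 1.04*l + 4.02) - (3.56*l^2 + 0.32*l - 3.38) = -5.86*l^2 + 0.72*l + 7.4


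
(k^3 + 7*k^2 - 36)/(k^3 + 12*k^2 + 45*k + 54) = (k - 2)/(k + 3)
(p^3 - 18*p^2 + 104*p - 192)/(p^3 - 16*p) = (p^2 - 14*p + 48)/(p*(p + 4))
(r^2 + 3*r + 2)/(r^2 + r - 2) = (r + 1)/(r - 1)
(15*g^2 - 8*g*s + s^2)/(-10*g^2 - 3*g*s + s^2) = (-3*g + s)/(2*g + s)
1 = 1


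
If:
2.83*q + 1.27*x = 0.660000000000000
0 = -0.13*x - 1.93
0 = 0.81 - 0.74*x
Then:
No Solution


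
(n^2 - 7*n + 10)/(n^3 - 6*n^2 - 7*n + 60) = (n - 2)/(n^2 - n - 12)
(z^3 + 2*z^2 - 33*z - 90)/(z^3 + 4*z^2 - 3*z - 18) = (z^2 - z - 30)/(z^2 + z - 6)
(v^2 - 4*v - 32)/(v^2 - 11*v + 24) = (v + 4)/(v - 3)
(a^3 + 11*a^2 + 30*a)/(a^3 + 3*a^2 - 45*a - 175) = a*(a + 6)/(a^2 - 2*a - 35)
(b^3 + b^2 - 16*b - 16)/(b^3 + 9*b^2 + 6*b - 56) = (b^2 - 3*b - 4)/(b^2 + 5*b - 14)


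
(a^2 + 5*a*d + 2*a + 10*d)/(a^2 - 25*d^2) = (a + 2)/(a - 5*d)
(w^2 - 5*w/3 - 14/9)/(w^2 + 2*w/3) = (w - 7/3)/w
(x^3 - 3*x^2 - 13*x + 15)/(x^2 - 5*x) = x + 2 - 3/x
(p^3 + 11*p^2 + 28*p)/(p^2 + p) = (p^2 + 11*p + 28)/(p + 1)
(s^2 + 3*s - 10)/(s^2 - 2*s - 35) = (s - 2)/(s - 7)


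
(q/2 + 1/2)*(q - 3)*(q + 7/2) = q^3/2 + 3*q^2/4 - 5*q - 21/4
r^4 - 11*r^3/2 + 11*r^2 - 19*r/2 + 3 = (r - 2)*(r - 3/2)*(r - 1)^2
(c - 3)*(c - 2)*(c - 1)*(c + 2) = c^4 - 4*c^3 - c^2 + 16*c - 12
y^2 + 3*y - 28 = (y - 4)*(y + 7)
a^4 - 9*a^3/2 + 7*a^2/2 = a^2*(a - 7/2)*(a - 1)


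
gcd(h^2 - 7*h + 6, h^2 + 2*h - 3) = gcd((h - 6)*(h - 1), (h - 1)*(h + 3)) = h - 1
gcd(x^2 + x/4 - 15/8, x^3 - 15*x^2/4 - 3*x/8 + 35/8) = x - 5/4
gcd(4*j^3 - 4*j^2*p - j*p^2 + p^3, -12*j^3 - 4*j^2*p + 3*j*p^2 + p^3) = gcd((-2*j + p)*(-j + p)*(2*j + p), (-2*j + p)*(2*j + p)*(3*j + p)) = -4*j^2 + p^2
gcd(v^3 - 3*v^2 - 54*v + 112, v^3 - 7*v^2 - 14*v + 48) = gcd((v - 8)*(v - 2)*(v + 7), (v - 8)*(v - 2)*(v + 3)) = v^2 - 10*v + 16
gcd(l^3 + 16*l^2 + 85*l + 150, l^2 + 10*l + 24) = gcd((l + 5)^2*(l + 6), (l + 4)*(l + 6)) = l + 6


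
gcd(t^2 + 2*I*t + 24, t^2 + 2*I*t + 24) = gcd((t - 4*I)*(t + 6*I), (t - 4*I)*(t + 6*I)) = t^2 + 2*I*t + 24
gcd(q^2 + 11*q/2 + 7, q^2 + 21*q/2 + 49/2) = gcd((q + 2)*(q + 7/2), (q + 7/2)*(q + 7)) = q + 7/2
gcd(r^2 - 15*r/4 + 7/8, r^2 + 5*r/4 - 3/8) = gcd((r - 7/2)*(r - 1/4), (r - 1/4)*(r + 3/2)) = r - 1/4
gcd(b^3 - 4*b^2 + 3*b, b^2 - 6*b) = b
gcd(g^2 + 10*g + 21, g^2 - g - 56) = g + 7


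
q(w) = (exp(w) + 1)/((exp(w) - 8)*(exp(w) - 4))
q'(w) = exp(w)/((exp(w) - 8)*(exp(w) - 4)) - (exp(w) + 1)*exp(w)/((exp(w) - 8)*(exp(w) - 4)^2) - (exp(w) + 1)*exp(w)/((exp(w) - 8)^2*(exp(w) - 4)) = (-exp(2*w) - 2*exp(w) + 44)*exp(w)/(exp(4*w) - 24*exp(3*w) + 208*exp(2*w) - 768*exp(w) + 1024)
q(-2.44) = 0.04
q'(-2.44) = 0.00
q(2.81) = 0.16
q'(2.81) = -0.37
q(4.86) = 0.01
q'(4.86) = -0.01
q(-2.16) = 0.04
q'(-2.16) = 0.01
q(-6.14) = 0.03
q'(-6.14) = 0.00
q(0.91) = 0.42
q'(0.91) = 1.17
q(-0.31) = 0.07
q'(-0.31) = 0.05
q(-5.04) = 0.03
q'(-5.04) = 0.00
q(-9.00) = 0.03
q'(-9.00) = 0.00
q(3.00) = 0.11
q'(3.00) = -0.21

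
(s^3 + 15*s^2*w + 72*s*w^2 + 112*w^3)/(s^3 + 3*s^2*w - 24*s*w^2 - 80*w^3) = (s + 7*w)/(s - 5*w)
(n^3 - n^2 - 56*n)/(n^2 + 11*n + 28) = n*(n - 8)/(n + 4)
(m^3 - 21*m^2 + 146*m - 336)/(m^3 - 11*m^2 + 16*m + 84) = (m - 8)/(m + 2)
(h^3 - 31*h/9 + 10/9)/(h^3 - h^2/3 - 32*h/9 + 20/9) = (3*h - 1)/(3*h - 2)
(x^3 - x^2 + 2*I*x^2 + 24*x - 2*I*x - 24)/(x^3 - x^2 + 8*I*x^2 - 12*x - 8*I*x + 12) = (x - 4*I)/(x + 2*I)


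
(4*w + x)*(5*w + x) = 20*w^2 + 9*w*x + x^2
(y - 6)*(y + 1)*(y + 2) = y^3 - 3*y^2 - 16*y - 12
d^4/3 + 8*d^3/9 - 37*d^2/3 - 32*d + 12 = (d/3 + 1)*(d - 6)*(d - 1/3)*(d + 6)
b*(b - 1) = b^2 - b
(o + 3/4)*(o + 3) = o^2 + 15*o/4 + 9/4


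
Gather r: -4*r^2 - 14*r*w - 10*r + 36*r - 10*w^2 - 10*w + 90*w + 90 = -4*r^2 + r*(26 - 14*w) - 10*w^2 + 80*w + 90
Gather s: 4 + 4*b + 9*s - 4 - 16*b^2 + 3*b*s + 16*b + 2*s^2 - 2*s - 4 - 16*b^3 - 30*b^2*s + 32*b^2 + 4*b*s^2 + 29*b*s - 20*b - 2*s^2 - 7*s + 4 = -16*b^3 + 16*b^2 + 4*b*s^2 + s*(-30*b^2 + 32*b)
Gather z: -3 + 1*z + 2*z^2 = 2*z^2 + z - 3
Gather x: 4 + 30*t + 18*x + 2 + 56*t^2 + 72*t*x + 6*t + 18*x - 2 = 56*t^2 + 36*t + x*(72*t + 36) + 4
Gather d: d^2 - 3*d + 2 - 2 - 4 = d^2 - 3*d - 4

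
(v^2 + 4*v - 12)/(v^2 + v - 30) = (v - 2)/(v - 5)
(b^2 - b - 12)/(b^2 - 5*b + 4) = (b + 3)/(b - 1)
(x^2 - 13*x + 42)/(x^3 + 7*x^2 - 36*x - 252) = (x - 7)/(x^2 + 13*x + 42)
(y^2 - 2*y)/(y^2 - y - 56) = y*(2 - y)/(-y^2 + y + 56)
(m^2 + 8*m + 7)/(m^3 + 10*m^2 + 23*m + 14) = 1/(m + 2)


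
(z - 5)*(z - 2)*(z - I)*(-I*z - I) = -I*z^4 - z^3 + 6*I*z^3 + 6*z^2 - 3*I*z^2 - 3*z - 10*I*z - 10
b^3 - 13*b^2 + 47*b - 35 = (b - 7)*(b - 5)*(b - 1)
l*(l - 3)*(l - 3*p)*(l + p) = l^4 - 2*l^3*p - 3*l^3 - 3*l^2*p^2 + 6*l^2*p + 9*l*p^2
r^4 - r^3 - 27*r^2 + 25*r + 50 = (r - 5)*(r - 2)*(r + 1)*(r + 5)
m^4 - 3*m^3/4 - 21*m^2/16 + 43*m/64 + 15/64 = (m - 5/4)*(m - 3/4)*(m + 1/4)*(m + 1)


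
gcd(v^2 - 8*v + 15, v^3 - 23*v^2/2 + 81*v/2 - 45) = v - 3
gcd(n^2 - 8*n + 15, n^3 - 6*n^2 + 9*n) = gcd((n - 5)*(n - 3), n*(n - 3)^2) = n - 3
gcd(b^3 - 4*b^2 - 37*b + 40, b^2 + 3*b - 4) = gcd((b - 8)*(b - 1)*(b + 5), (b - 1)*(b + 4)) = b - 1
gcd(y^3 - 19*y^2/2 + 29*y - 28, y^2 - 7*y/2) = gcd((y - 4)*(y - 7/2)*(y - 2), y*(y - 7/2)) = y - 7/2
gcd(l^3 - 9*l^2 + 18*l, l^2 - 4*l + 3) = l - 3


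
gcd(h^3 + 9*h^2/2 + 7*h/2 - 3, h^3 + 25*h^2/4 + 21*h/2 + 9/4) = h + 3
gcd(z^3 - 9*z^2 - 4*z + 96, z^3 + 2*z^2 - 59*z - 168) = z^2 - 5*z - 24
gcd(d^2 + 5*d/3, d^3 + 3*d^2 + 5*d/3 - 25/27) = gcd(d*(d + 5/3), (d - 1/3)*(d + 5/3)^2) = d + 5/3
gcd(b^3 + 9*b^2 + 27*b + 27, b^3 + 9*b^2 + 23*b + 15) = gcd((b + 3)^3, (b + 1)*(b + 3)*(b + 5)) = b + 3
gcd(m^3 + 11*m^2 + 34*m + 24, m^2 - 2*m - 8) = 1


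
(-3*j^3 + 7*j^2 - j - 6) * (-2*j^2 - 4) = 6*j^5 - 14*j^4 + 14*j^3 - 16*j^2 + 4*j + 24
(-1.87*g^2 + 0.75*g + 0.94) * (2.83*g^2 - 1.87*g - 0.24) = -5.2921*g^4 + 5.6194*g^3 + 1.7065*g^2 - 1.9378*g - 0.2256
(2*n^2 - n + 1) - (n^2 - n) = n^2 + 1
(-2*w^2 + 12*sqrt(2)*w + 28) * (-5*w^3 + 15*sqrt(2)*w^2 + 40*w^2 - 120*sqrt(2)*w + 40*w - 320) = 10*w^5 - 90*sqrt(2)*w^4 - 80*w^4 + 140*w^3 + 720*sqrt(2)*w^3 - 1120*w^2 + 900*sqrt(2)*w^2 - 7200*sqrt(2)*w + 1120*w - 8960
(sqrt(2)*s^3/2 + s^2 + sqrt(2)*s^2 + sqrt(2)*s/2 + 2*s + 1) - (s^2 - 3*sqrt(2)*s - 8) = sqrt(2)*s^3/2 + sqrt(2)*s^2 + 2*s + 7*sqrt(2)*s/2 + 9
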